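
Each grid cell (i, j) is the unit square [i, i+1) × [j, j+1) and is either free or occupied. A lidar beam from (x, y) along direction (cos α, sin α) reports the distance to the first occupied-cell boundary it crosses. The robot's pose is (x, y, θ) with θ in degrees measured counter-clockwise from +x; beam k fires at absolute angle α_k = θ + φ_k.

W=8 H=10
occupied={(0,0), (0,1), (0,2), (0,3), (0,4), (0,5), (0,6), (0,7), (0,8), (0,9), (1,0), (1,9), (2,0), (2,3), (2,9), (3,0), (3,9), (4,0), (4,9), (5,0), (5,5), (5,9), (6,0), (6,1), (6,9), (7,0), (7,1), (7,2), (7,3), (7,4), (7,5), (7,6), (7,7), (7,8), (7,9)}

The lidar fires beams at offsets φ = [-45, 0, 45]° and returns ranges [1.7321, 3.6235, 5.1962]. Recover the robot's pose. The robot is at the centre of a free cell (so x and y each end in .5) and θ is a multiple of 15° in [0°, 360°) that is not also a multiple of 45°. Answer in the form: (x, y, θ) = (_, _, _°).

The pose lattice has 45·16 = 720 candidates. Test each by forward raycasting.
  (2.5, 4.5, 285°): beam 1 = 0.5774 ≠ 1.7321 ✗
  (6.5, 2.5, 15°): beam 1 = 0.5774 ≠ 1.7321 ✗
  (3.5, 5.5, 30°): beam 1 = 1.5529 ≠ 1.7321 ✗
  …
  (2.5, 2.5, 345°): r_1=1.7321, r_2=3.6235, r_3=5.1962 — all match ✓
Unique over the lattice → pose = (2.5, 2.5, 345°).

(x, y, θ) = (2.5, 2.5, 345°)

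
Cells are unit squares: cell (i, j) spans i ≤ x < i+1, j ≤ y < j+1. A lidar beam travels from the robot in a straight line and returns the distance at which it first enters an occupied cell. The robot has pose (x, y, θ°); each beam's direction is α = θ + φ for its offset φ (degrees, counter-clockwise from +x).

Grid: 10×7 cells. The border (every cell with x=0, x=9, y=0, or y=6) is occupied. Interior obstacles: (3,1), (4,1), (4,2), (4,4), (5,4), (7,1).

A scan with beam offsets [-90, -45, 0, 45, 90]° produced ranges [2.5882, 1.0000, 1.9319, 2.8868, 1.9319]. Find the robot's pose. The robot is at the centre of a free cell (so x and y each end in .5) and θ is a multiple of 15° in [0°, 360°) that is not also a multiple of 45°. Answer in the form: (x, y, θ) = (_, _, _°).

(x, y, θ) = (6.5, 3.5, 195°)

Enumerate (i+0.5, j+0.5, θ) over the 34 free cells and 16 admissible headings. For each, cast all 5 beams and compare to the given ranges.
  (1.5, 1.5, 60°): beam 1 = 1.0000 ≠ 2.5882 ✗
  (7.5, 5.5, 285°): beam 1 = 1.9319 ≠ 2.5882 ✗
  (4.5, 3.5, 75°): beam 1 = 4.6587 ≠ 2.5882 ✗
  …
  (6.5, 3.5, 195°): r_1=2.5882, r_2=1.0000, r_3=1.9319, r_4=2.8868, r_5=1.9319 — all match ✓
Only this pose fits every beam.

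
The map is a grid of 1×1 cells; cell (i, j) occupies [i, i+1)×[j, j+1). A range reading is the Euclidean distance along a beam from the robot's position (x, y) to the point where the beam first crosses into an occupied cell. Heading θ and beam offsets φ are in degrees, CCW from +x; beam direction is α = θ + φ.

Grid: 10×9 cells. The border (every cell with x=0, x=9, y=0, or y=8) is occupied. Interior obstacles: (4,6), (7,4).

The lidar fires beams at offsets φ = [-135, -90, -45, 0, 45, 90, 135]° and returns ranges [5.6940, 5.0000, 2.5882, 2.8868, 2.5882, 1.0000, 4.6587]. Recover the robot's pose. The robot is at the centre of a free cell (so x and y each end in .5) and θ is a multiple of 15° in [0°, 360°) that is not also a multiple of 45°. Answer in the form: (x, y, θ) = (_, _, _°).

The pose lattice has 54·16 = 864 candidates. Test each by forward raycasting.
  (8.5, 1.5, 300°): beam 1 = 7.7646 ≠ 5.6940 ✗
  (3.5, 4.5, 195°): beam 1 = 1.7321 ≠ 5.6940 ✗
  (8.5, 3.5, 120°): beam 1 = 0.5176 ≠ 5.6940 ✗
  (8.5, 1.5, 165°): beam 1 = 0.5774 ≠ 5.6940 ✗
  …
  (6.5, 3.5, 300°): r_1=5.6940, r_2=5.0000, r_3=2.5882, r_4=2.8868, r_5=2.5882, r_6=1.0000, r_7=4.6587 — all match ✓
No second candidate reproduces the full scan.

(x, y, θ) = (6.5, 3.5, 300°)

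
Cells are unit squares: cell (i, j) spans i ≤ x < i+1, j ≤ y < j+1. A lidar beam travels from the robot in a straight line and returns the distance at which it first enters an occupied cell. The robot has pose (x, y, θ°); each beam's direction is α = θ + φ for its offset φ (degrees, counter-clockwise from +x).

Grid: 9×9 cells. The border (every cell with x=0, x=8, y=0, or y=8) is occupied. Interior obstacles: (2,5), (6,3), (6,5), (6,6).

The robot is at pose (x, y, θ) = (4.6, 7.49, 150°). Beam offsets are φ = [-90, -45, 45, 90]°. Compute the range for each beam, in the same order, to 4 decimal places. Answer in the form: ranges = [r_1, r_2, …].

beam 1: φ=-90°, α=60°
  cosα=0.5000 sinα=0.8660 | (4,7) | tMaxX 0.8000 tMaxY 0.5889 | tΔX 2.0000 tΔY 1.1547
    t=0.5889 [y] (4,8) — stop
  → r_1 = 0.5889
beam 2: φ=-45°, α=105°
  cosα=-0.2588 sinα=0.9659 | (4,7) | tMaxX 2.3182 tMaxY 0.5280 | tΔX 3.8637 tΔY 1.0353
    t=0.5280 [y] (4,8) — stop
  → r_2 = 0.5280
beam 3: φ=45°, α=195°
  cosα=-0.9659 sinα=-0.2588 | (4,7) | tMaxX 0.6212 tMaxY 1.8932 | tΔX 1.0353 tΔY 3.8637
    t=0.6212 [x] (3,7)
    t=1.6564 [x] (2,7)
    t=1.8932 [y] (2,6)
    t=2.6917 [x] (1,6)
    t=3.7270 [x] (0,6) — stop
  → r_3 = 3.7270
beam 4: φ=90°, α=240°
  cosα=-0.5000 sinα=-0.8660 | (4,7) | tMaxX 1.2000 tMaxY 0.5658 | tΔX 2.0000 tΔY 1.1547
    t=0.5658 [y] (4,6)
    t=1.2000 [x] (3,6)
    t=1.7205 [y] (3,5)
    t=2.8752 [y] (3,4)
    t=3.2000 [x] (2,4)
    t=4.0299 [y] (2,3)
    t=5.1846 [y] (2,2)
    t=5.2000 [x] (1,2)
    t=6.3393 [y] (1,1)
    t=7.2000 [x] (0,1) — stop
  → r_4 = 7.2000

ranges = [0.5889, 0.5280, 3.7270, 7.2000]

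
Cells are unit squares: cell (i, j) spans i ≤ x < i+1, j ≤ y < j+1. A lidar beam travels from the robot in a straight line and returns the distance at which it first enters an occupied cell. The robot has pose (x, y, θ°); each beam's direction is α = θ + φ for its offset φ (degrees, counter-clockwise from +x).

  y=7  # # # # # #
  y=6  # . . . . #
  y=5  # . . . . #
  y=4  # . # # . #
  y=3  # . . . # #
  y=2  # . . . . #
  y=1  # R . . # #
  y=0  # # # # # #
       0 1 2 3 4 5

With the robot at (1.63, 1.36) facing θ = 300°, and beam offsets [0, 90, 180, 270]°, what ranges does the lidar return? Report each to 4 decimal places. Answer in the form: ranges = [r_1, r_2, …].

ranges = [0.4157, 3.2800, 1.2600, 0.7200]

beam 1: φ=0°, α=300°
  direction (0.5000, -0.8660); cell (1,1); t to first gridline: x 0.7400, y 0.4157 (then +2.0000 / +1.1547)
    (1,0) via y @ 0.4157  # hit
  → r_1 = 0.4157
beam 2: φ=90°, α=30°
  direction (0.8660, 0.5000); cell (1,1); t to first gridline: x 0.4272, y 1.2800 (then +1.1547 / +2.0000)
    (2,1) via x @ 0.4272
    (2,2) via y @ 1.2800
    (3,2) via x @ 1.5819
    (4,2) via x @ 2.7366
    (4,3) via y @ 3.2800  # hit
  → r_2 = 3.2800
beam 3: φ=180°, α=120°
  direction (-0.5000, 0.8660); cell (1,1); t to first gridline: x 1.2600, y 0.7390 (then +2.0000 / +1.1547)
    (1,2) via y @ 0.7390
    (0,2) via x @ 1.2600  # hit
  → r_3 = 1.2600
beam 4: φ=270°, α=210°
  direction (-0.8660, -0.5000); cell (1,1); t to first gridline: x 0.7275, y 0.7200 (then +1.1547 / +2.0000)
    (1,0) via y @ 0.7200  # hit
  → r_4 = 0.7200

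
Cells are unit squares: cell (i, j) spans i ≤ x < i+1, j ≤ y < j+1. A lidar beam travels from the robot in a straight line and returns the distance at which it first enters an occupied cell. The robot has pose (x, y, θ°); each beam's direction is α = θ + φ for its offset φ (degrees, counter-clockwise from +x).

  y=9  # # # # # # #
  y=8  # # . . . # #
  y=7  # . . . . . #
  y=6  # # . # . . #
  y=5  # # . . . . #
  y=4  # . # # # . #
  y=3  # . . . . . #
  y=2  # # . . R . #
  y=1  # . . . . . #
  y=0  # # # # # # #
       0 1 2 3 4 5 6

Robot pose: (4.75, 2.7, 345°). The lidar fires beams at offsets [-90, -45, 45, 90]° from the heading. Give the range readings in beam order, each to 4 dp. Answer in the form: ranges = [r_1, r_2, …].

ranges = [1.7600, 1.9630, 1.4434, 4.8296]

beam 1: φ=-90°, α=255°
  d=(-0.2588,-0.9659)  start (4,2)  tX=2.8978 tY=0.7247  stride 1/|dx|=3.8637 1/|dy|=1.0353
    cross y-line → (4,1), t=0.7247
    cross y-line → (4,0), t=1.7600 (wall)
  → r_1 = 1.7600
beam 2: φ=-45°, α=300°
  d=(0.5000,-0.8660)  start (4,2)  tX=0.5000 tY=0.8083  stride 1/|dx|=2.0000 1/|dy|=1.1547
    cross x-line → (5,2), t=0.5000
    cross y-line → (5,1), t=0.8083
    cross y-line → (5,0), t=1.9630 (wall)
  → r_2 = 1.9630
beam 3: φ=45°, α=30°
  d=(0.8660,0.5000)  start (4,2)  tX=0.2887 tY=0.6000  stride 1/|dx|=1.1547 1/|dy|=2.0000
    cross x-line → (5,2), t=0.2887
    cross y-line → (5,3), t=0.6000
    cross x-line → (6,3), t=1.4434 (wall)
  → r_3 = 1.4434
beam 4: φ=90°, α=75°
  d=(0.2588,0.9659)  start (4,2)  tX=0.9659 tY=0.3106  stride 1/|dx|=3.8637 1/|dy|=1.0353
    cross y-line → (4,3), t=0.3106
    cross x-line → (5,3), t=0.9659
    cross y-line → (5,4), t=1.3459
    cross y-line → (5,5), t=2.3811
    cross y-line → (5,6), t=3.4164
    cross y-line → (5,7), t=4.4517
    cross x-line → (6,7), t=4.8296 (wall)
  → r_4 = 4.8296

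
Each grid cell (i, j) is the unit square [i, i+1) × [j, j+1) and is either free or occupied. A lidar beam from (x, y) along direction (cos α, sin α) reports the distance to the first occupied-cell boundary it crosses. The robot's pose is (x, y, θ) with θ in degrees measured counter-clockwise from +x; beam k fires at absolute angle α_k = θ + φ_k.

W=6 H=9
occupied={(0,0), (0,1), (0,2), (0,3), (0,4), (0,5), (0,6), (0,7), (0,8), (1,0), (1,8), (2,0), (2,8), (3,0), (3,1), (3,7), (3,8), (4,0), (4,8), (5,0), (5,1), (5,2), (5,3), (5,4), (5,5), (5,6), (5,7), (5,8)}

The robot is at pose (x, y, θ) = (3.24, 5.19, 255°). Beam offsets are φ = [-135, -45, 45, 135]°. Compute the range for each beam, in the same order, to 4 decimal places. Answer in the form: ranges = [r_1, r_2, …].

beam 1: φ=-135°, α=120°
  d=(-0.5000,0.8660)  start (3,5)  tX=0.4800 tY=0.9353  stride 1/|dx|=2.0000 1/|dy|=1.1547
    cross x-line → (2,5), t=0.4800
    cross y-line → (2,6), t=0.9353
    cross y-line → (2,7), t=2.0900
    cross x-line → (1,7), t=2.4800
    cross y-line → (1,8), t=3.2447 (wall)
  → r_1 = 3.2447
beam 2: φ=-45°, α=210°
  d=(-0.8660,-0.5000)  start (3,5)  tX=0.2771 tY=0.3800  stride 1/|dx|=1.1547 1/|dy|=2.0000
    cross x-line → (2,5), t=0.2771
    cross y-line → (2,4), t=0.3800
    cross x-line → (1,4), t=1.4318
    cross y-line → (1,3), t=2.3800
    cross x-line → (0,3), t=2.5865 (wall)
  → r_2 = 2.5865
beam 3: φ=45°, α=300°
  d=(0.5000,-0.8660)  start (3,5)  tX=1.5200 tY=0.2194  stride 1/|dx|=2.0000 1/|dy|=1.1547
    cross y-line → (3,4), t=0.2194
    cross y-line → (3,3), t=1.3741
    cross x-line → (4,3), t=1.5200
    cross y-line → (4,2), t=2.5288
    cross x-line → (5,2), t=3.5200 (wall)
  → r_3 = 3.5200
beam 4: φ=135°, α=30°
  d=(0.8660,0.5000)  start (3,5)  tX=0.8776 tY=1.6200  stride 1/|dx|=1.1547 1/|dy|=2.0000
    cross x-line → (4,5), t=0.8776
    cross y-line → (4,6), t=1.6200
    cross x-line → (5,6), t=2.0323 (wall)
  → r_4 = 2.0323

ranges = [3.2447, 2.5865, 3.5200, 2.0323]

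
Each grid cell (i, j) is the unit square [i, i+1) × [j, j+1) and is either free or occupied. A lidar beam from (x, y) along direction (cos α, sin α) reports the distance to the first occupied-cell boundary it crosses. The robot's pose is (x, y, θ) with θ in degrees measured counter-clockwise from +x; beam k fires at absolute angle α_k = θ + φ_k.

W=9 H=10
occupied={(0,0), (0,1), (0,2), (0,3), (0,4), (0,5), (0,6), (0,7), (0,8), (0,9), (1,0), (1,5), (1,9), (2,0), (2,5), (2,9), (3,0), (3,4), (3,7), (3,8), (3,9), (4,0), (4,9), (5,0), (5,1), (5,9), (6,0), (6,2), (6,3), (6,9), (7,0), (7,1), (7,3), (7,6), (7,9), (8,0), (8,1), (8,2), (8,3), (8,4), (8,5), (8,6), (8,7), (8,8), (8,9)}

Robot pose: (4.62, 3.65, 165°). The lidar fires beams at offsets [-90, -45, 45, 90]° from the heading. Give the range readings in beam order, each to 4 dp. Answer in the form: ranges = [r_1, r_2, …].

beam 1: φ=-90°, α=75°
  d=(0.2588,0.9659)  start (4,3)  tX=1.4682 tY=0.3623  stride 1/|dx|=3.8637 1/|dy|=1.0353
    cross y-line → (4,4), t=0.3623
    cross y-line → (4,5), t=1.3976
    cross x-line → (5,5), t=1.4682
    cross y-line → (5,6), t=2.4329
    cross y-line → (5,7), t=3.4682
    cross y-line → (5,8), t=4.5035
    cross x-line → (6,8), t=5.3319
    cross y-line → (6,9), t=5.5387 (wall)
  → r_1 = 5.5387
beam 2: φ=-45°, α=120°
  d=(-0.5000,0.8660)  start (4,3)  tX=1.2400 tY=0.4041  stride 1/|dx|=2.0000 1/|dy|=1.1547
    cross y-line → (4,4), t=0.4041
    cross x-line → (3,4), t=1.2400 (wall)
  → r_2 = 1.2400
beam 3: φ=45°, α=210°
  d=(-0.8660,-0.5000)  start (4,3)  tX=0.7159 tY=1.3000  stride 1/|dx|=1.1547 1/|dy|=2.0000
    cross x-line → (3,3), t=0.7159
    cross y-line → (3,2), t=1.3000
    cross x-line → (2,2), t=1.8706
    cross x-line → (1,2), t=3.0253
    cross y-line → (1,1), t=3.3000
    cross x-line → (0,1), t=4.1800 (wall)
  → r_3 = 4.1800
beam 4: φ=90°, α=255°
  d=(-0.2588,-0.9659)  start (4,3)  tX=2.3955 tY=0.6729  stride 1/|dx|=3.8637 1/|dy|=1.0353
    cross y-line → (4,2), t=0.6729
    cross y-line → (4,1), t=1.7082
    cross x-line → (3,1), t=2.3955
    cross y-line → (3,0), t=2.7435 (wall)
  → r_4 = 2.7435

ranges = [5.5387, 1.2400, 4.1800, 2.7435]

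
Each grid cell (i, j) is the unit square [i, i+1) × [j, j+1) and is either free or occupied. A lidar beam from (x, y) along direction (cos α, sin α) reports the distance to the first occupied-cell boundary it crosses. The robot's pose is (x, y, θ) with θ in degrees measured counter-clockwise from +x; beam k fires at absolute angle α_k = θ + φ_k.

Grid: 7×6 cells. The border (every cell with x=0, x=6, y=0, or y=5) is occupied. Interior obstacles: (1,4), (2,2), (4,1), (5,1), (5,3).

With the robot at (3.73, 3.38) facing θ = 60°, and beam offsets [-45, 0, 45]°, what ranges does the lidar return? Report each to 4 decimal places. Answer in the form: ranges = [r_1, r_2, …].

beam 1: φ=-45°, α=15°
  cosα=0.9659 sinα=0.2588 | (3,3) | tMaxX 0.2795 tMaxY 2.3955 | tΔX 1.0353 tΔY 3.8637
    t=0.2795 [x] (4,3)
    t=1.3148 [x] (5,3) — stop
  → r_1 = 1.3148
beam 2: φ=0°, α=60°
  cosα=0.5000 sinα=0.8660 | (3,3) | tMaxX 0.5400 tMaxY 0.7159 | tΔX 2.0000 tΔY 1.1547
    t=0.5400 [x] (4,3)
    t=0.7159 [y] (4,4)
    t=1.8706 [y] (4,5) — stop
  → r_2 = 1.8706
beam 3: φ=45°, α=105°
  cosα=-0.2588 sinα=0.9659 | (3,3) | tMaxX 2.8205 tMaxY 0.6419 | tΔX 3.8637 tΔY 1.0353
    t=0.6419 [y] (3,4)
    t=1.6771 [y] (3,5) — stop
  → r_3 = 1.6771

ranges = [1.3148, 1.8706, 1.6771]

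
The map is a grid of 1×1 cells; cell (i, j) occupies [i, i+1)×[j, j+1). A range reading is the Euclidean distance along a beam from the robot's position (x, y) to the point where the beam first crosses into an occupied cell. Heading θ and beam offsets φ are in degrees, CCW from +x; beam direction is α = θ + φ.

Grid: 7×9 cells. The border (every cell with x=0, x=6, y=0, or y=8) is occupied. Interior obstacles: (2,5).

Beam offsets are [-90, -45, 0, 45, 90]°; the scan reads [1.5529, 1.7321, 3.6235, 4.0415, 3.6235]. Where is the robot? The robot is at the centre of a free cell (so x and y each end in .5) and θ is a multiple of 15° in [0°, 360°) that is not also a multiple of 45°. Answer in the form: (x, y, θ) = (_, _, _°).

Candidates: 34 free-cell centres × 16 headings = 544 poses. Raycast each; keep the one whose scan matches to 4 dp.
  (1.5, 1.5, 300°): beam 1 = 0.5774 ≠ 1.5529 ✗
  (5.5, 1.5, 240°): beam 1 = 5.1962 ≠ 1.5529 ✗
  (4.5, 2.5, 345°): beam 3 = 1.5529 ≠ 3.6235 ✗
  (2.5, 6.5, 345°): beam 1 = 0.5176 ≠ 1.5529 ✗
  …
  (2.5, 4.5, 255°): r_1=1.5529, r_2=1.7321, r_3=3.6235, r_4=4.0415, r_5=3.6235 — all match ✓
Unique over the lattice → pose = (2.5, 4.5, 255°).

(x, y, θ) = (2.5, 4.5, 255°)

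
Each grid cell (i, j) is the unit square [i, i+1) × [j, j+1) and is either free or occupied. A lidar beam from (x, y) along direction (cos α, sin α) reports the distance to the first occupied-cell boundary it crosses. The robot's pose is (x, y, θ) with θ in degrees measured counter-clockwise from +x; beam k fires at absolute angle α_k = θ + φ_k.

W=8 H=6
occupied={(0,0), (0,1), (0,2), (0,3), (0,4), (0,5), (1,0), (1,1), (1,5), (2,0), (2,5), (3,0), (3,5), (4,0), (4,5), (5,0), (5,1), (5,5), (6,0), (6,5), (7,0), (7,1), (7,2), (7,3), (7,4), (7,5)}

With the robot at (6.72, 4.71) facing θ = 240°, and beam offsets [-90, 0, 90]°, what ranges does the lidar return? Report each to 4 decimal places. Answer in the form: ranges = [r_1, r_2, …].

beam 1: φ=-90°, α=150°
  cosα=-0.8660 sinα=0.5000 | (6,4) | tMaxX 0.8314 tMaxY 0.5800 | tΔX 1.1547 tΔY 2.0000
    t=0.5800 [y] (6,5) — stop
  → r_1 = 0.5800
beam 2: φ=0°, α=240°
  cosα=-0.5000 sinα=-0.8660 | (6,4) | tMaxX 1.4400 tMaxY 0.8198 | tΔX 2.0000 tΔY 1.1547
    t=0.8198 [y] (6,3)
    t=1.4400 [x] (5,3)
    t=1.9745 [y] (5,2)
    t=3.1292 [y] (5,1) — stop
  → r_2 = 3.1292
beam 3: φ=90°, α=330°
  cosα=0.8660 sinα=-0.5000 | (6,4) | tMaxX 0.3233 tMaxY 1.4200 | tΔX 1.1547 tΔY 2.0000
    t=0.3233 [x] (7,4) — stop
  → r_3 = 0.3233

ranges = [0.5800, 3.1292, 0.3233]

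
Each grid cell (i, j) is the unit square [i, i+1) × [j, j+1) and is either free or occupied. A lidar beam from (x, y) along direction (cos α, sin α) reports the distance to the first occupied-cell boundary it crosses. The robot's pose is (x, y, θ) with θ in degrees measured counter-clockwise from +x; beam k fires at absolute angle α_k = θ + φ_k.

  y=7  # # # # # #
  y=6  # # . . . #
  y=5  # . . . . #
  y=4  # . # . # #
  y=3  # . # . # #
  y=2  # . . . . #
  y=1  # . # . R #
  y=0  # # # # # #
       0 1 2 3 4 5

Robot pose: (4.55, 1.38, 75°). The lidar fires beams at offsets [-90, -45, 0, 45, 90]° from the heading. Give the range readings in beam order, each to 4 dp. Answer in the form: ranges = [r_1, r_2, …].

ranges = [0.4659, 0.5196, 1.6771, 3.1000, 1.6047]

beam 1: φ=-90°, α=345°
  dir = (cos 345°, sin 345°) = (0.9659, -0.2588); from cell (4,1)
  next x-line at t=0.4659, next y-line at t=1.4682; Δt_x=1.0353, Δt_y=3.8637
    x: enter (5,1) at t=0.4659 ← occupied
  → r_1 = 0.4659
beam 2: φ=-45°, α=30°
  dir = (cos 30°, sin 30°) = (0.8660, 0.5000); from cell (4,1)
  next x-line at t=0.5196, next y-line at t=1.2400; Δt_x=1.1547, Δt_y=2.0000
    x: enter (5,1) at t=0.5196 ← occupied
  → r_2 = 0.5196
beam 3: φ=0°, α=75°
  dir = (cos 75°, sin 75°) = (0.2588, 0.9659); from cell (4,1)
  next x-line at t=1.7387, next y-line at t=0.6419; Δt_x=3.8637, Δt_y=1.0353
    y: enter (4,2) at t=0.6419
    y: enter (4,3) at t=1.6771 ← occupied
  → r_3 = 1.6771
beam 4: φ=45°, α=120°
  dir = (cos 120°, sin 120°) = (-0.5000, 0.8660); from cell (4,1)
  next x-line at t=1.1000, next y-line at t=0.7159; Δt_x=2.0000, Δt_y=1.1547
    y: enter (4,2) at t=0.7159
    x: enter (3,2) at t=1.1000
    y: enter (3,3) at t=1.8706
    y: enter (3,4) at t=3.0253
    x: enter (2,4) at t=3.1000 ← occupied
  → r_4 = 3.1000
beam 5: φ=90°, α=165°
  dir = (cos 165°, sin 165°) = (-0.9659, 0.2588); from cell (4,1)
  next x-line at t=0.5694, next y-line at t=2.3955; Δt_x=1.0353, Δt_y=3.8637
    x: enter (3,1) at t=0.5694
    x: enter (2,1) at t=1.6047 ← occupied
  → r_5 = 1.6047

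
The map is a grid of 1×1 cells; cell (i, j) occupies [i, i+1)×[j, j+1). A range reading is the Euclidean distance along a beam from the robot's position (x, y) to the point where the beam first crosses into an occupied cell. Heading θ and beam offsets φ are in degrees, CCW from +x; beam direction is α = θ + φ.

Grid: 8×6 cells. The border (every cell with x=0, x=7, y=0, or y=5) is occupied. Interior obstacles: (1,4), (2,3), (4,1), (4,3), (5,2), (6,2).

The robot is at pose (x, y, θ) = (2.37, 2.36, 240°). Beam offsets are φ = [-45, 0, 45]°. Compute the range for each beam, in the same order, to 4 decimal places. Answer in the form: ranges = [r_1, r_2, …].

ranges = [1.4183, 1.5704, 1.4080]

beam 1: φ=-45°, α=195°
  cosα=-0.9659 sinα=-0.2588 | (2,2) | tMaxX 0.3831 tMaxY 1.3909 | tΔX 1.0353 tΔY 3.8637
    t=0.3831 [x] (1,2)
    t=1.3909 [y] (1,1)
    t=1.4183 [x] (0,1) — stop
  → r_1 = 1.4183
beam 2: φ=0°, α=240°
  cosα=-0.5000 sinα=-0.8660 | (2,2) | tMaxX 0.7400 tMaxY 0.4157 | tΔX 2.0000 tΔY 1.1547
    t=0.4157 [y] (2,1)
    t=0.7400 [x] (1,1)
    t=1.5704 [y] (1,0) — stop
  → r_2 = 1.5704
beam 3: φ=45°, α=285°
  cosα=0.2588 sinα=-0.9659 | (2,2) | tMaxX 2.4341 tMaxY 0.3727 | tΔX 3.8637 tΔY 1.0353
    t=0.3727 [y] (2,1)
    t=1.4080 [y] (2,0) — stop
  → r_3 = 1.4080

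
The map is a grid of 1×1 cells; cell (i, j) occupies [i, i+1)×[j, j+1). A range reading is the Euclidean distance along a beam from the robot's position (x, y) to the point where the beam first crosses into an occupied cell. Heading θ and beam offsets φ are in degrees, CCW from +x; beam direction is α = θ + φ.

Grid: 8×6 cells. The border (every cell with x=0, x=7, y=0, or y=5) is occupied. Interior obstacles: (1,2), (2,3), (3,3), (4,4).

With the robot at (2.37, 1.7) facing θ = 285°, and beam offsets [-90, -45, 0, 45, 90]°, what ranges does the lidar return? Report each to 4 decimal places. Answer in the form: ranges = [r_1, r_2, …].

ranges = [1.4183, 0.8083, 0.7247, 1.4000, 4.7933]

beam 1: φ=-90°, α=195°
  dir = (cos 195°, sin 195°) = (-0.9659, -0.2588); from cell (2,1)
  next x-line at t=0.3831, next y-line at t=2.7046; Δt_x=1.0353, Δt_y=3.8637
    x: enter (1,1) at t=0.3831
    x: enter (0,1) at t=1.4183 ← occupied
  → r_1 = 1.4183
beam 2: φ=-45°, α=240°
  dir = (cos 240°, sin 240°) = (-0.5000, -0.8660); from cell (2,1)
  next x-line at t=0.7400, next y-line at t=0.8083; Δt_x=2.0000, Δt_y=1.1547
    x: enter (1,1) at t=0.7400
    y: enter (1,0) at t=0.8083 ← occupied
  → r_2 = 0.8083
beam 3: φ=0°, α=285°
  dir = (cos 285°, sin 285°) = (0.2588, -0.9659); from cell (2,1)
  next x-line at t=2.4341, next y-line at t=0.7247; Δt_x=3.8637, Δt_y=1.0353
    y: enter (2,0) at t=0.7247 ← occupied
  → r_3 = 0.7247
beam 4: φ=45°, α=330°
  dir = (cos 330°, sin 330°) = (0.8660, -0.5000); from cell (2,1)
  next x-line at t=0.7275, next y-line at t=1.4000; Δt_x=1.1547, Δt_y=2.0000
    x: enter (3,1) at t=0.7275
    y: enter (3,0) at t=1.4000 ← occupied
  → r_4 = 1.4000
beam 5: φ=90°, α=15°
  dir = (cos 15°, sin 15°) = (0.9659, 0.2588); from cell (2,1)
  next x-line at t=0.6522, next y-line at t=1.1591; Δt_x=1.0353, Δt_y=3.8637
    x: enter (3,1) at t=0.6522
    y: enter (3,2) at t=1.1591
    x: enter (4,2) at t=1.6875
    x: enter (5,2) at t=2.7228
    x: enter (6,2) at t=3.7581
    x: enter (7,2) at t=4.7933 ← occupied
  → r_5 = 4.7933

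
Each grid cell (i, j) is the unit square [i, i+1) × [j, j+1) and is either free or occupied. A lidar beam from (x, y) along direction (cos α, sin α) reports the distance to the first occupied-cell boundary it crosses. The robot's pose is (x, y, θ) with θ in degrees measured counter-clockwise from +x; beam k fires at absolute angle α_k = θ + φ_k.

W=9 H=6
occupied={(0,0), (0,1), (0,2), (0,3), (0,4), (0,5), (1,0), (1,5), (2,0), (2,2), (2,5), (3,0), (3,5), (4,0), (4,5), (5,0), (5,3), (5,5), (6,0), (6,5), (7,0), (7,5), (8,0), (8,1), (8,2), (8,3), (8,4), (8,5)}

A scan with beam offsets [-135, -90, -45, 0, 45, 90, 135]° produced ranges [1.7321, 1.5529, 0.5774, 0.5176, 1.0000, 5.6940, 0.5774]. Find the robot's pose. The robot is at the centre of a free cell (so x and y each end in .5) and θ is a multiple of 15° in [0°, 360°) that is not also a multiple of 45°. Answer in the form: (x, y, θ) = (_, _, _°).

(x, y, θ) = (2.5, 1.5, 285°)

The pose lattice has 26·16 = 416 candidates. Test each by forward raycasting.
  (7.5, 2.5, 15°): beam 6 = 2.5882 ≠ 5.6940 ✗
  (7.5, 1.5, 75°): beam 1 = 0.5774 ≠ 1.7321 ✗
  (3.5, 2.5, 255°): beam 1 = 2.8868 ≠ 1.7321 ✗
  …
  (2.5, 1.5, 285°): r_1=1.7321, r_2=1.5529, r_3=0.5774, r_4=0.5176, r_5=1.0000, r_6=5.6940, r_7=0.5774 — all match ✓
Only this pose fits every beam.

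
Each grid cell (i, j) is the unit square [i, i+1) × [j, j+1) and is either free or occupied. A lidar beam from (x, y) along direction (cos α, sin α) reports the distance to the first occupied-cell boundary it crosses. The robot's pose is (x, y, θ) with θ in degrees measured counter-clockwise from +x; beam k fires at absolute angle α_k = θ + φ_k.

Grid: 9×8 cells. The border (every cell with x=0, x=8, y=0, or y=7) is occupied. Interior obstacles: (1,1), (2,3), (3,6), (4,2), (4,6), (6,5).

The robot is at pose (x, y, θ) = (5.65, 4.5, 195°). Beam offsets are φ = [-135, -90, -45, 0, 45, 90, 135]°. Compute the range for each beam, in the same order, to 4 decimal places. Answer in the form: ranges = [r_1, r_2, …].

beam 1: φ=-135°, α=60°
  d=(0.5000,0.8660)  start (5,4)  tX=0.7000 tY=0.5774  stride 1/|dx|=2.0000 1/|dy|=1.1547
    cross y-line → (5,5), t=0.5774
    cross x-line → (6,5), t=0.7000 (wall)
  → r_1 = 0.7000
beam 2: φ=-90°, α=105°
  d=(-0.2588,0.9659)  start (5,4)  tX=2.5114 tY=0.5176  stride 1/|dx|=3.8637 1/|dy|=1.0353
    cross y-line → (5,5), t=0.5176
    cross y-line → (5,6), t=1.5529
    cross x-line → (4,6), t=2.5114 (wall)
  → r_2 = 2.5114
beam 3: φ=-45°, α=150°
  d=(-0.8660,0.5000)  start (5,4)  tX=0.7506 tY=1.0000  stride 1/|dx|=1.1547 1/|dy|=2.0000
    cross x-line → (4,4), t=0.7506
    cross y-line → (4,5), t=1.0000
    cross x-line → (3,5), t=1.9053
    cross y-line → (3,6), t=3.0000 (wall)
  → r_3 = 3.0000
beam 4: φ=0°, α=195°
  d=(-0.9659,-0.2588)  start (5,4)  tX=0.6729 tY=1.9319  stride 1/|dx|=1.0353 1/|dy|=3.8637
    cross x-line → (4,4), t=0.6729
    cross x-line → (3,4), t=1.7082
    cross y-line → (3,3), t=1.9319
    cross x-line → (2,3), t=2.7435 (wall)
  → r_4 = 2.7435
beam 5: φ=45°, α=240°
  d=(-0.5000,-0.8660)  start (5,4)  tX=1.3000 tY=0.5774  stride 1/|dx|=2.0000 1/|dy|=1.1547
    cross y-line → (5,3), t=0.5774
    cross x-line → (4,3), t=1.3000
    cross y-line → (4,2), t=1.7321 (wall)
  → r_5 = 1.7321
beam 6: φ=90°, α=285°
  d=(0.2588,-0.9659)  start (5,4)  tX=1.3523 tY=0.5176  stride 1/|dx|=3.8637 1/|dy|=1.0353
    cross y-line → (5,3), t=0.5176
    cross x-line → (6,3), t=1.3523
    cross y-line → (6,2), t=1.5529
    cross y-line → (6,1), t=2.5882
    cross y-line → (6,0), t=3.6235 (wall)
  → r_6 = 3.6235
beam 7: φ=135°, α=330°
  d=(0.8660,-0.5000)  start (5,4)  tX=0.4041 tY=1.0000  stride 1/|dx|=1.1547 1/|dy|=2.0000
    cross x-line → (6,4), t=0.4041
    cross y-line → (6,3), t=1.0000
    cross x-line → (7,3), t=1.5588
    cross x-line → (8,3), t=2.7135 (wall)
  → r_7 = 2.7135

ranges = [0.7000, 2.5114, 3.0000, 2.7435, 1.7321, 3.6235, 2.7135]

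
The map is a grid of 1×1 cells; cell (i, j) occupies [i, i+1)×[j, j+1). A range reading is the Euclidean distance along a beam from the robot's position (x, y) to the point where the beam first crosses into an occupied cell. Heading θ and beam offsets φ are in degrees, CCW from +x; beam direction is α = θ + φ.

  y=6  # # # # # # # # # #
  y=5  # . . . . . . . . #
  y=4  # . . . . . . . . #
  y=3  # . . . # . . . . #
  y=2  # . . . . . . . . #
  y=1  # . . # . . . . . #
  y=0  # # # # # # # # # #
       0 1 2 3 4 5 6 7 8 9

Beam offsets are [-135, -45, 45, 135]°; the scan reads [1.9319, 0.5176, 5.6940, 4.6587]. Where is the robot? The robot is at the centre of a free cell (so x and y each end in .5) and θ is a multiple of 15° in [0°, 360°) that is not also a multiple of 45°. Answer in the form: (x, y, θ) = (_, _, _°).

(x, y, θ) = (6.5, 5.5, 150°)

The pose lattice has 38·16 = 608 candidates. Test each by forward raycasting.
  (2.5, 5.5, 330°): beam 1 = 1.5529 ≠ 1.9319 ✗
  (7.5, 4.5, 105°): beam 1 = 1.7321 ≠ 1.9319 ✗
  (3.5, 4.5, 210°): beam 1 = 1.5529 ≠ 1.9319 ✗
  (6.5, 3.5, 75°): beam 1 = 2.8868 ≠ 1.9319 ✗
  …
  (6.5, 5.5, 150°): r_1=1.9319, r_2=0.5176, r_3=5.6940, r_4=4.6587 — all match ✓
Unique over the lattice → pose = (6.5, 5.5, 150°).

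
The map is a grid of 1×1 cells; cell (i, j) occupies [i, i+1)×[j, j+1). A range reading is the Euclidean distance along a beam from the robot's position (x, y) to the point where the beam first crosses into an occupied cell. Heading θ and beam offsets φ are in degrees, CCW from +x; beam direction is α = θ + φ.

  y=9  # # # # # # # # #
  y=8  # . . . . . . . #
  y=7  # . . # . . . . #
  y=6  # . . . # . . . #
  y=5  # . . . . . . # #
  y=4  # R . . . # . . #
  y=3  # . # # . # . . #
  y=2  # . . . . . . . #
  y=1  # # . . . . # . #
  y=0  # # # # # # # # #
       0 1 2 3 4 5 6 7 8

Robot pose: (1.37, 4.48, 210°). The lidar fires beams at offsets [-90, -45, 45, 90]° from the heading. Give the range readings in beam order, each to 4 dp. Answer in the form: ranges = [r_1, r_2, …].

beam 1: φ=-90°, α=120°
  direction (-0.5000, 0.8660); cell (1,4); t to first gridline: x 0.7400, y 0.6004 (then +2.0000 / +1.1547)
    (1,5) via y @ 0.6004
    (0,5) via x @ 0.7400  # hit
  → r_1 = 0.7400
beam 2: φ=-45°, α=165°
  direction (-0.9659, 0.2588); cell (1,4); t to first gridline: x 0.3831, y 2.0091 (then +1.0353 / +3.8637)
    (0,4) via x @ 0.3831  # hit
  → r_2 = 0.3831
beam 3: φ=45°, α=255°
  direction (-0.2588, -0.9659); cell (1,4); t to first gridline: x 1.4296, y 0.4969 (then +3.8637 / +1.0353)
    (1,3) via y @ 0.4969
    (0,3) via x @ 1.4296  # hit
  → r_3 = 1.4296
beam 4: φ=90°, α=300°
  direction (0.5000, -0.8660); cell (1,4); t to first gridline: x 1.2600, y 0.5543 (then +2.0000 / +1.1547)
    (1,3) via y @ 0.5543
    (2,3) via x @ 1.2600  # hit
  → r_4 = 1.2600

ranges = [0.7400, 0.3831, 1.4296, 1.2600]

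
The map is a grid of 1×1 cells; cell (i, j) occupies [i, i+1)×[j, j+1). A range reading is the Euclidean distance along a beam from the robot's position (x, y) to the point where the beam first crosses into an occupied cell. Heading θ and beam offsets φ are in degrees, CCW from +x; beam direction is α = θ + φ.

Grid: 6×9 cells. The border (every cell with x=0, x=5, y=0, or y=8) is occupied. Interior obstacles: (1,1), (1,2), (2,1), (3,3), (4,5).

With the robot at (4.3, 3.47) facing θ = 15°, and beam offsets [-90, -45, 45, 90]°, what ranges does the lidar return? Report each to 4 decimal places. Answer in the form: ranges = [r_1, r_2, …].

beam 1: φ=-90°, α=285°
  dir = (cos 285°, sin 285°) = (0.2588, -0.9659); from cell (4,3)
  next x-line at t=2.7046, next y-line at t=0.4866; Δt_x=3.8637, Δt_y=1.0353
    y: enter (4,2) at t=0.4866
    y: enter (4,1) at t=1.5219
    y: enter (4,0) at t=2.5571 ← occupied
  → r_1 = 2.5571
beam 2: φ=-45°, α=330°
  dir = (cos 330°, sin 330°) = (0.8660, -0.5000); from cell (4,3)
  next x-line at t=0.8083, next y-line at t=0.9400; Δt_x=1.1547, Δt_y=2.0000
    x: enter (5,3) at t=0.8083 ← occupied
  → r_2 = 0.8083
beam 3: φ=45°, α=60°
  dir = (cos 60°, sin 60°) = (0.5000, 0.8660); from cell (4,3)
  next x-line at t=1.4000, next y-line at t=0.6120; Δt_x=2.0000, Δt_y=1.1547
    y: enter (4,4) at t=0.6120
    x: enter (5,4) at t=1.4000 ← occupied
  → r_3 = 1.4000
beam 4: φ=90°, α=105°
  dir = (cos 105°, sin 105°) = (-0.2588, 0.9659); from cell (4,3)
  next x-line at t=1.1591, next y-line at t=0.5487; Δt_x=3.8637, Δt_y=1.0353
    y: enter (4,4) at t=0.5487
    x: enter (3,4) at t=1.1591
    y: enter (3,5) at t=1.5840
    y: enter (3,6) at t=2.6192
    y: enter (3,7) at t=3.6545
    y: enter (3,8) at t=4.6898 ← occupied
  → r_4 = 4.6898

ranges = [2.5571, 0.8083, 1.4000, 4.6898]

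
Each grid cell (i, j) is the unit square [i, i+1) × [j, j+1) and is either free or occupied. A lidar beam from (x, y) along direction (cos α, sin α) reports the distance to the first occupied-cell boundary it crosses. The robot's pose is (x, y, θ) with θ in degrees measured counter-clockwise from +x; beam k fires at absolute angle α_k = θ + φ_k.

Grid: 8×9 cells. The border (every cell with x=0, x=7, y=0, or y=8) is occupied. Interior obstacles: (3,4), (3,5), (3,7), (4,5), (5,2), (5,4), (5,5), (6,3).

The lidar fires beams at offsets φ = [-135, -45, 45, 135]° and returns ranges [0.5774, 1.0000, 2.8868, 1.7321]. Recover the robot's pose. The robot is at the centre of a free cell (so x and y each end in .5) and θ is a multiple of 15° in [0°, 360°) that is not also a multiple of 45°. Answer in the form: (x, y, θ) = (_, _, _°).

(x, y, θ) = (2.5, 1.5, 15°)

The pose lattice has 34·16 = 544 candidates. Test each by forward raycasting.
  (1.5, 1.5, 195°): beam 1 = 3.0000 ≠ 0.5774 ✗
  (4.5, 6.5, 30°): beam 1 = 0.5176 ≠ 0.5774 ✗
  (1.5, 4.5, 285°): beam 3 = 4.0415 ≠ 2.8868 ✗
  (6.5, 5.5, 15°): beam 1 = 1.0000 ≠ 0.5774 ✗
  (2.5, 4.5, 255°): beam 1 = 3.0000 ≠ 0.5774 ✗
  …
  (2.5, 1.5, 15°): r_1=0.5774, r_2=1.0000, r_3=2.8868, r_4=1.7321 — all match ✓
Unique over the lattice → pose = (2.5, 1.5, 15°).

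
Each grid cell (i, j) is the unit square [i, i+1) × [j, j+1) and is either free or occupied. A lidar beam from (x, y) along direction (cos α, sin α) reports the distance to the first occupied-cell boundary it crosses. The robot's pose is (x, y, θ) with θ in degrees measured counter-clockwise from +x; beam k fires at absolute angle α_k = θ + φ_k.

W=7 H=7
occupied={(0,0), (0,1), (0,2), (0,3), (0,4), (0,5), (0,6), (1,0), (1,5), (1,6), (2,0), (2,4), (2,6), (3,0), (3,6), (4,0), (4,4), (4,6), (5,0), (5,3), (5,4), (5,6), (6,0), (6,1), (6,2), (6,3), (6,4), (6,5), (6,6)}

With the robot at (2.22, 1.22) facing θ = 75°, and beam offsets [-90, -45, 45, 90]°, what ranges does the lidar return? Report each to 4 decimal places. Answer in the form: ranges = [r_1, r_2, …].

ranges = [0.8500, 3.5600, 2.4400, 1.2630]

beam 1: φ=-90°, α=345°
  d=(0.9659,-0.2588)  start (2,1)  tX=0.8075 tY=0.8500  stride 1/|dx|=1.0353 1/|dy|=3.8637
    cross x-line → (3,1), t=0.8075
    cross y-line → (3,0), t=0.8500 (wall)
  → r_1 = 0.8500
beam 2: φ=-45°, α=30°
  d=(0.8660,0.5000)  start (2,1)  tX=0.9007 tY=1.5600  stride 1/|dx|=1.1547 1/|dy|=2.0000
    cross x-line → (3,1), t=0.9007
    cross y-line → (3,2), t=1.5600
    cross x-line → (4,2), t=2.0554
    cross x-line → (5,2), t=3.2101
    cross y-line → (5,3), t=3.5600 (wall)
  → r_2 = 3.5600
beam 3: φ=45°, α=120°
  d=(-0.5000,0.8660)  start (2,1)  tX=0.4400 tY=0.9007  stride 1/|dx|=2.0000 1/|dy|=1.1547
    cross x-line → (1,1), t=0.4400
    cross y-line → (1,2), t=0.9007
    cross y-line → (1,3), t=2.0554
    cross x-line → (0,3), t=2.4400 (wall)
  → r_3 = 2.4400
beam 4: φ=90°, α=165°
  d=(-0.9659,0.2588)  start (2,1)  tX=0.2278 tY=3.0137  stride 1/|dx|=1.0353 1/|dy|=3.8637
    cross x-line → (1,1), t=0.2278
    cross x-line → (0,1), t=1.2630 (wall)
  → r_4 = 1.2630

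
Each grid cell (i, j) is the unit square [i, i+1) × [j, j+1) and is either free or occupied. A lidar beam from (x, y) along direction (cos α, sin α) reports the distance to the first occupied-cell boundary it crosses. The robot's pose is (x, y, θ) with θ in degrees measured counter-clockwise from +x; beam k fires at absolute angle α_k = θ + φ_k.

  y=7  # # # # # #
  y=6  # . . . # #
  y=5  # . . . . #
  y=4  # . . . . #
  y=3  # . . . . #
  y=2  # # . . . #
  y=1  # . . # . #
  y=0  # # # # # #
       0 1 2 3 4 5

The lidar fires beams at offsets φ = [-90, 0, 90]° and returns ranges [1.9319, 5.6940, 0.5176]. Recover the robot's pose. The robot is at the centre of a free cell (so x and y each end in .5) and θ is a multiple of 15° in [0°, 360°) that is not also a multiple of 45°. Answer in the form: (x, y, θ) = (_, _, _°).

Candidates: 21 free-cell centres × 16 headings = 336 poses. Raycast each; keep the one whose scan matches to 4 dp.
  (4.5, 4.5, 210°): beam 1 = 2.8868 ≠ 1.9319 ✗
  (2.5, 5.5, 75°): beam 1 = 2.5882 ≠ 1.9319 ✗
  (1.5, 6.5, 210°): beam 1 = 0.5774 ≠ 1.9319 ✗
  …
  (3.5, 6.5, 255°): r_1=1.9319, r_2=5.6940, r_3=0.5176 — all match ✓
No second candidate reproduces the full scan.

(x, y, θ) = (3.5, 6.5, 255°)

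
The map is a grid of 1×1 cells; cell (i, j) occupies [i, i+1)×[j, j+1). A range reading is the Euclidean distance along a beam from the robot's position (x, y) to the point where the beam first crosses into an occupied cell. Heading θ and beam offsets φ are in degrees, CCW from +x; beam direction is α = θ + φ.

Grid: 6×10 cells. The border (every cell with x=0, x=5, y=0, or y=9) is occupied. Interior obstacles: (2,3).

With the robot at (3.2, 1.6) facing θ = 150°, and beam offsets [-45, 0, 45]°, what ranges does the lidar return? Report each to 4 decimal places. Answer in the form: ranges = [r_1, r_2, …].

beam 1: φ=-45°, α=105°
  direction (-0.2588, 0.9659); cell (3,1); t to first gridline: x 0.7727, y 0.4141 (then +3.8637 / +1.0353)
    (3,2) via y @ 0.4141
    (2,2) via x @ 0.7727
    (2,3) via y @ 1.4494  # hit
  → r_1 = 1.4494
beam 2: φ=0°, α=150°
  direction (-0.8660, 0.5000); cell (3,1); t to first gridline: x 0.2309, y 0.8000 (then +1.1547 / +2.0000)
    (2,1) via x @ 0.2309
    (2,2) via y @ 0.8000
    (1,2) via x @ 1.3856
    (0,2) via x @ 2.5403  # hit
  → r_2 = 2.5403
beam 3: φ=45°, α=195°
  direction (-0.9659, -0.2588); cell (3,1); t to first gridline: x 0.2071, y 2.3182 (then +1.0353 / +3.8637)
    (2,1) via x @ 0.2071
    (1,1) via x @ 1.2423
    (0,1) via x @ 2.2776  # hit
  → r_3 = 2.2776

ranges = [1.4494, 2.5403, 2.2776]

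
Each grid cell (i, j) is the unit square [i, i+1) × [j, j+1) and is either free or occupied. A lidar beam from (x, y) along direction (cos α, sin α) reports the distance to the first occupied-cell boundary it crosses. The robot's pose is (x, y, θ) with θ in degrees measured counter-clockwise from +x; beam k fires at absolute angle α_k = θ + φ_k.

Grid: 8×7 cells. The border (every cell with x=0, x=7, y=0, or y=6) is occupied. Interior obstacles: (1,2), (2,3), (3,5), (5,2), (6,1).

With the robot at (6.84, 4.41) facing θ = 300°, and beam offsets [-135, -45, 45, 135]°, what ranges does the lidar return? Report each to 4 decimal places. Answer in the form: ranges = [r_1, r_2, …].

ranges = [2.9402, 2.4950, 0.1656, 0.6182]

beam 1: φ=-135°, α=165°
  cosα=-0.9659 sinα=0.2588 | (6,4) | tMaxX 0.8696 tMaxY 2.2796 | tΔX 1.0353 tΔY 3.8637
    t=0.8696 [x] (5,4)
    t=1.9049 [x] (4,4)
    t=2.2796 [y] (4,5)
    t=2.9402 [x] (3,5) — stop
  → r_1 = 2.9402
beam 2: φ=-45°, α=255°
  cosα=-0.2588 sinα=-0.9659 | (6,4) | tMaxX 3.2455 tMaxY 0.4245 | tΔX 3.8637 tΔY 1.0353
    t=0.4245 [y] (6,3)
    t=1.4597 [y] (6,2)
    t=2.4950 [y] (6,1) — stop
  → r_2 = 2.4950
beam 3: φ=45°, α=345°
  cosα=0.9659 sinα=-0.2588 | (6,4) | tMaxX 0.1656 tMaxY 1.5841 | tΔX 1.0353 tΔY 3.8637
    t=0.1656 [x] (7,4) — stop
  → r_3 = 0.1656
beam 4: φ=135°, α=75°
  cosα=0.2588 sinα=0.9659 | (6,4) | tMaxX 0.6182 tMaxY 0.6108 | tΔX 3.8637 tΔY 1.0353
    t=0.6108 [y] (6,5)
    t=0.6182 [x] (7,5) — stop
  → r_4 = 0.6182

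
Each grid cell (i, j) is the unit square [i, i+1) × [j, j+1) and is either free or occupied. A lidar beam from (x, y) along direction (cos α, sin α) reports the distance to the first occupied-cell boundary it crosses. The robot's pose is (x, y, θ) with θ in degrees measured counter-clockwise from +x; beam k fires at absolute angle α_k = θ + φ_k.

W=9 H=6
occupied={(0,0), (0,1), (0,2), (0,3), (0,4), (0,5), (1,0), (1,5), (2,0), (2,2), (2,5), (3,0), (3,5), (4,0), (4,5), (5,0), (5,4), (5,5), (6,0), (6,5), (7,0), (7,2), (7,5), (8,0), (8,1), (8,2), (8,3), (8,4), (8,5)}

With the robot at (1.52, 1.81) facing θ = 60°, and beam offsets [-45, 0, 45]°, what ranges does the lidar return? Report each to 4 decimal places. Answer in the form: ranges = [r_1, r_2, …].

ranges = [0.7341, 0.9600, 2.0091]

beam 1: φ=-45°, α=15°
  direction (0.9659, 0.2588); cell (1,1); t to first gridline: x 0.4969, y 0.7341 (then +1.0353 / +3.8637)
    (2,1) via x @ 0.4969
    (2,2) via y @ 0.7341  # hit
  → r_1 = 0.7341
beam 2: φ=0°, α=60°
  direction (0.5000, 0.8660); cell (1,1); t to first gridline: x 0.9600, y 0.2194 (then +2.0000 / +1.1547)
    (1,2) via y @ 0.2194
    (2,2) via x @ 0.9600  # hit
  → r_2 = 0.9600
beam 3: φ=45°, α=105°
  direction (-0.2588, 0.9659); cell (1,1); t to first gridline: x 2.0091, y 0.1967 (then +3.8637 / +1.0353)
    (1,2) via y @ 0.1967
    (1,3) via y @ 1.2320
    (0,3) via x @ 2.0091  # hit
  → r_3 = 2.0091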